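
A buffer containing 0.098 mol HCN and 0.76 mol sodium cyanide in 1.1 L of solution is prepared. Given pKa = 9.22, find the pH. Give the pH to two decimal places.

pH = 10.11

Henderson–Hasselbalch: pH = pKa + log([CN-]/[HCN]) = 9.22 + log(0.76/0.098)
pH = 9.22 + (+0.890) = 10.11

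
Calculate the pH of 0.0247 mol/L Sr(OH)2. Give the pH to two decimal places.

Sr(OH)2 is a strong base (each formula unit releases 2 OH-); [OH-] = 0.0494 M.
pOH = -log(0.0494) = 1.31
pH = 14.00 - 1.31 = 12.69

pH = 12.69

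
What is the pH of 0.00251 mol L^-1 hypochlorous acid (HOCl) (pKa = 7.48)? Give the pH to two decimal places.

pH = 5.04

HOCl ⇌ OCl- + H+
Ka = 10^(−7.48) = 3.31 × 10^-8
From the ICE table, Ka = [H+]²/(0.00251 − [H+]) = 3.31 × 10^-8.
Assume [H+] ≪ 0.00251: [H+] ≈ √(3.31 × 10^-8 × 0.00251) = 9.11 × 10^-6 M
pH = −log[H+] = −log(9.11 × 10^-6) = 5.04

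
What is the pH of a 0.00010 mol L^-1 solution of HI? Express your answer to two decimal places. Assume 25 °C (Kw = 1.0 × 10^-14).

HI is a strong acid and dissociates completely, so [H+] = 0.00010 M.
pH = -log(0.0001) = 4.00

pH = 4.00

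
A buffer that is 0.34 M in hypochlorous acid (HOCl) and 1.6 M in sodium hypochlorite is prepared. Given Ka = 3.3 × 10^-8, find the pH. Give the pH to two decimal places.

pKa = −log(3.3 × 10^-8) = 7.481
pH = pKa + log([A⁻]/[HA]) = 7.481 + log(1.6/0.34)
pH = 7.481 + (+0.673) = 8.15

pH = 8.15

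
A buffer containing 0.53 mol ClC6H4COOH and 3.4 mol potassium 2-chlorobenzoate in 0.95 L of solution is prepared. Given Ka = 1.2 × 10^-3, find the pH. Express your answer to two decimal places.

pKa = −log(1.2 × 10^-3) = 2.921
Using pH = pKa + log([base]/[acid]) with [base]/[acid] = 3.4/0.53:
pH = 2.921 + (+0.807) = 3.73

pH = 3.73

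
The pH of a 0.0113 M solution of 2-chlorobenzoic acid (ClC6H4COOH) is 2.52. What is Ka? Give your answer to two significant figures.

[H+] = 10^(-2.52) = 3.02 × 10^-3 M
At equilibrium [HA] = 0.0113 − 3.02 × 10^-3 = 8.28 × 10^-3 M
Ka = [H+][A-]/[HA] = (3.02 × 10^-3)² / 8.28 × 10^-3 = 1.1 × 10^-3

Ka = 1.1 × 10^-3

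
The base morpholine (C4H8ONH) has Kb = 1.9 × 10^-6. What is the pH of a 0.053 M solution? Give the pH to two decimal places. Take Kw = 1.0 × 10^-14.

pH = 10.50

C4H8ONH + H2O ⇌ C4H8ONH2+ + OH-
Let x = [OH-] at equilibrium. Kb = x²/(0.053 − x).
Neglecting x in the denominator: x = √(1.9 × 10^-6 × 0.053) = 3.17 × 10^-4 M
pOH = 3.50, so pH = 14.00 − pOH = 10.50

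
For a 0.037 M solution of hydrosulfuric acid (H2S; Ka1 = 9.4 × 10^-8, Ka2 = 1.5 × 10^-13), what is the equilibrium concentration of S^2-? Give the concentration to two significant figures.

First ionization gives [H+] ≈ [HS-] = 5.90 × 10^-5 M.
Second step: Ka2 = [H+][S^2-]/[HS-] ≈ [S^2-] (since [H+] ≈ [HS-]).
So [S^2-] ≈ Ka2.

1.5 × 10^-13 M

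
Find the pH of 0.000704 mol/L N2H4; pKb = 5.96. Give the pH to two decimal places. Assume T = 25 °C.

N2H4 + H2O ⇌ N2H5+ + OH-
Kb = 10^(−5.96) = 1.10 × 10^-6
From the ICE table, Kb = [OH-]²/(0.000704 − [OH-]) = 1.10 × 10^-6.
Since Kb ≪ C₀, [OH-] ≈ √(Kb·C₀) = 2.78 × 10^-5 M.
pOH = −log(2.78 × 10^-5) = 4.56; pH = 14.00 − 4.56 = 9.44

pH = 9.44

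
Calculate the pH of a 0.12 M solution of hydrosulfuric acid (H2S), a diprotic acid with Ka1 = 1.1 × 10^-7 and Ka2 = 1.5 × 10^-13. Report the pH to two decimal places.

Ka1 ≫ Ka2, so treat the first dissociation as the only significant source of H+.
Ka1 = x²/(0.12 − x) = 1.1 × 10^-7
x ≈ √(1.1 × 10^-7 × 0.12) = 1.15 × 10^-4 M
pH = −log(1.15 × 10^-4) = 3.94

pH = 3.94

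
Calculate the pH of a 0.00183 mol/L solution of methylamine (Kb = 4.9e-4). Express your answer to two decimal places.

CH3NH2 + H2O ⇌ CH3NH3+ + OH-
Kb = [OH-]²/(0.00183 − [OH-]) = 4.9 × 10^-4
[OH-] is not negligible relative to C₀; solve [OH-]² + 0.00049·[OH-] − 8.97e-07 = 0.
[OH-] = [−0.00049 + √(0.00049² + 3.59e-06)]/2 = 7.33 × 10^-4 M
pOH = −log(7.33 × 10^-4) = 3.13; pH = 14.00 − 3.13 = 10.87

pH = 10.87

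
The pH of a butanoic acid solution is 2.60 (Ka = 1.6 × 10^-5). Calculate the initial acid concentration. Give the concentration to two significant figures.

[H+] = 10^(-2.60) = 2.51 × 10^-3 M = x
Ka = x²/(C₀ − x) ⇒ C₀ = x + x²/Ka
C₀ = 2.51 × 10^-3 + (2.51 × 10^-3)²/(1.6 × 10^-5) = 3.96 × 10^-1 M

C₀ = 4.0 × 10^-1 M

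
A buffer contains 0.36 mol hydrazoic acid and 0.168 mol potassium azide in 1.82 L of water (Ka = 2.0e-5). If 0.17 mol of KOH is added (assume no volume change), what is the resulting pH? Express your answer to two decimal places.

pH = 4.95

OH- converts HN3 to N3-: HN3 → 0.19 mol, N3- → 0.338 mol.
pKa = −log(2.0 × 10^-5) = 4.699
pH = pKa + log(n_N3-/n_HN3) = 4.699 + log(0.338/0.19) = 4.699 + (+0.250)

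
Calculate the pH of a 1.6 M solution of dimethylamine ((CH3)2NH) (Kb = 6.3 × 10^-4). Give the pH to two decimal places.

(CH3)2NH + H2O ⇌ (CH3)2NH2+ + OH-
From the ICE table, Kb = x²/(1.6 − x) = 6.3 × 10^-4.
Since Kb ≪ C₀, x ≈ √(Kb·C₀) = 3.17 × 10^-2 M.
(x/C₀ = 2% < 5%, so the approximation holds.)
pOH = −log(3.17 × 10^-2) = 1.50; pH = 14.00 − 1.50 = 12.50

pH = 12.50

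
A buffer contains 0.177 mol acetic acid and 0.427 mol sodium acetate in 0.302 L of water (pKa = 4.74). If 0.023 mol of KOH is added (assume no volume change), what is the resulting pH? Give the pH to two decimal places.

pH = 5.21

After neutralization: n(CH3COOH) = 0.154 mol, n(CH3COO-) = 0.45 mol.
pH = pKa + log([A⁻]/[HA]) = 4.74 + log(0.45/0.154) = 4.74 +0.466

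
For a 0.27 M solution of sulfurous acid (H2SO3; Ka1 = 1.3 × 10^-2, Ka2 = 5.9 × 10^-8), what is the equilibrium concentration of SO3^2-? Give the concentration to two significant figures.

5.9 × 10^-8 M

First ionization gives [H+] ≈ [HSO3-] = 5.31 × 10^-2 M.
Second step: Ka2 = [H+][SO3^2-]/[HSO3-] ≈ [SO3^2-] (since [H+] ≈ [HSO3-]).
So [SO3^2-] ≈ Ka2.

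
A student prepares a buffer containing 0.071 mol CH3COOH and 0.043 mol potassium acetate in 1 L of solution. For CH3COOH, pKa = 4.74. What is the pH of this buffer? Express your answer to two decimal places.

pH = 4.52

Henderson–Hasselbalch: pH = pKa + log([CH3COO-]/[CH3COOH]) = 4.74 + log(0.043/0.071)
pH = 4.74 + (-0.218) = 4.52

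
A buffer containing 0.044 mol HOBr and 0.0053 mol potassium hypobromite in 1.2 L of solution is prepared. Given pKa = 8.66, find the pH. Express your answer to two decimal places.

pH = 7.74

Using pH = pKa + log([base]/[acid]) with [base]/[acid] = 0.0053/0.044:
pH = 8.66 + (-0.919) = 7.74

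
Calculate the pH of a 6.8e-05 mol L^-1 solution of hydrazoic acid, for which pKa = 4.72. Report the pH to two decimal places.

HN3 ⇌ N3- + H+
Ka = 10^(−4.72) = 1.91 × 10^-5
Ka = x²/(6.8e-05 − x) = 1.91 × 10^-5
x is not negligible relative to C₀; solve x² + 1.91e-05·x − 1.3e-09 = 0.
x = [−1.91e-05 + √(1.91e-05² + 5.2e-09)]/2 = 2.77 × 10^-5 M
pH = −log[H+] = −log(2.77 × 10^-5) = 4.56

pH = 4.56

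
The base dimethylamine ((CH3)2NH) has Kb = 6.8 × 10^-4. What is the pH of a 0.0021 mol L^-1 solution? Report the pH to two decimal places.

(CH3)2NH + H2O ⇌ (CH3)2NH2+ + OH-
Let x = [OH-] at equilibrium. Kb = x²/(0.0021 − x).
The 5% rule fails; solving x² + Kb·x − Kb·C₀ = 0 exactly:
x = (−Kb + √(Kb² + 4·Kb·C₀))/2 = 9.02 × 10^-4 M
pOH = −log(9.02 × 10^-4) = 3.04; pH = 14.00 − 3.04 = 10.96

pH = 10.96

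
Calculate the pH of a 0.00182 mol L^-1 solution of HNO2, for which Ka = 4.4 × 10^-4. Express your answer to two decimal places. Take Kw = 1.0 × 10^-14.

HNO2 ⇌ NO2- + H+
Let x = [H+] at equilibrium. Ka = x²/(0.00182 − x).
x is not negligible relative to C₀; solve x² + 0.00044·x − 8.01e-07 = 0.
x = [−0.00044 + √(0.00044² + 3.2e-06)]/2 = 7.02 × 10^-4 M
pH = −log(7.02 × 10^-4) = 3.15

pH = 3.15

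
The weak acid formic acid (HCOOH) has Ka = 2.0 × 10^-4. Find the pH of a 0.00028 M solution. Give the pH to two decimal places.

pH = 3.80

HCOOH ⇌ HCOO- + H+
Ka = x²/(0.00028 − x) = 2.0 × 10^-4
The 5% rule fails; solving x² + Ka·x − Ka·C₀ = 0 exactly:
x = (−Ka + √(Ka² + 4·Ka·C₀))/2 = 1.57 × 10^-4 M
pH = −log(1.57 × 10^-4) = 3.80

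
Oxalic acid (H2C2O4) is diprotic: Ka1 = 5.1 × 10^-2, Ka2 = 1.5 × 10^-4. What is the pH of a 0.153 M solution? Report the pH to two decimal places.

pH = 1.18

Ka1 ≫ Ka2, so treat the first dissociation as the only significant source of H+.
Ka1 = x²/(0.153 − x) = 5.1 × 10^-2
Solving the quadratic: x = (−Ka1 + √(Ka1² + 4·Ka1·C₀))/2 = 6.64 × 10^-2 M
pH = −log(6.64 × 10^-2) = 1.18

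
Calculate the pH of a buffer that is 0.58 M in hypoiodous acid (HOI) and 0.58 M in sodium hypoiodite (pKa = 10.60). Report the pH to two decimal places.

pH = 10.60

pH = pKa + log([A⁻]/[HA]) = 10.60 + log(0.58/0.58)
pH = 10.60 + (+0.000) = 10.60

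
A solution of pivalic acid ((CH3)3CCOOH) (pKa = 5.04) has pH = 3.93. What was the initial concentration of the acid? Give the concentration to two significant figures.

C₀ = 1.6 × 10^-3 M

[H+] = 10^(-3.93) = 1.17 × 10^-4 M = x
Ka = 10^(−5.04) = 9.12 × 10^-6
Ka = x²/(C₀ − x) ⇒ C₀ = x + x²/Ka
C₀ = 1.17 × 10^-4 + (1.17 × 10^-4)²/(9.12 × 10^-6) = 1.62 × 10^-3 M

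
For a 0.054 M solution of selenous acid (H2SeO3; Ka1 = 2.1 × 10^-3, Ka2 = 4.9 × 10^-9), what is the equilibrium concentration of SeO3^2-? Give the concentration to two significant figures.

First ionization gives [H+] ≈ [HSeO3-] = 9.65 × 10^-3 M.
Second step: Ka2 = [H+][SeO3^2-]/[HSeO3-] ≈ [SeO3^2-] (since [H+] ≈ [HSeO3-]).
So [SeO3^2-] ≈ Ka2.

4.9 × 10^-9 M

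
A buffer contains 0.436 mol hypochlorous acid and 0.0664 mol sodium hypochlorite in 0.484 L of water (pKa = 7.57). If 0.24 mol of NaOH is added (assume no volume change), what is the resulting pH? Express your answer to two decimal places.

After neutralization: n(HOCl) = 0.196 mol, n(OCl-) = 0.306 mol.
pH = pKa + log([A⁻]/[HA]) = 7.57 + log(0.306/0.196) = 7.57 +0.193

pH = 7.76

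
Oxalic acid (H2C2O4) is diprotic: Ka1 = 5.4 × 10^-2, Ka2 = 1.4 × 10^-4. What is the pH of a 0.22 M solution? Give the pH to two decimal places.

pH = 1.07

Since Ka1 ≫ Ka2, the first ionization dominates [H+].
Ka1 = x²/(0.22 − x) = 5.4 × 10^-2
Solving the quadratic: x = (−Ka1 + √(Ka1² + 4·Ka1·C₀))/2 = 8.53 × 10^-2 M
pH = −log(8.53 × 10^-2) = 1.07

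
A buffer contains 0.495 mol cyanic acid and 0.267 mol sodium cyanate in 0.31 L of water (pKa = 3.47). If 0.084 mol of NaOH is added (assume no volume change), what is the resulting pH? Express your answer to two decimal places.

pH = 3.40

OH- converts HOCN to OCN-: HOCN → 0.411 mol, OCN- → 0.351 mol.
Henderson–Hasselbalch with mole ratio 0.351/0.411: pH = 3.47 + (-0.069)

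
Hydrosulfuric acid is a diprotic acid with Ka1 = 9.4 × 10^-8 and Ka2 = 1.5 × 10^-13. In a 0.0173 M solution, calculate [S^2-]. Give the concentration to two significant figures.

First ionization gives [H+] ≈ [HS-] = 4.03 × 10^-5 M.
Second step: Ka2 = [H+][S^2-]/[HS-] ≈ [S^2-] (since [H+] ≈ [HS-]).
So [S^2-] ≈ Ka2.

1.5 × 10^-13 M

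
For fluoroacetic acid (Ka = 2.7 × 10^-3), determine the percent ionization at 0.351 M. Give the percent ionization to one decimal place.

8.4%

FCH2COOH ⇌ FCH2COO- + H+; let x = [H+] at equilibrium.
Ka = x²/(C₀ − x); solving the quadratic gives x = 2.95 × 10^-2 M.
Fraction ionized = 2.95 × 10^-2 / 0.351 = 0.0840 → 8.4%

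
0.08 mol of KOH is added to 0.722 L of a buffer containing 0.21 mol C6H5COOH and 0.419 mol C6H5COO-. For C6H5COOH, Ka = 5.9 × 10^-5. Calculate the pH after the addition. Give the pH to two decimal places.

After neutralization: n(C6H5COOH) = 0.13 mol, n(C6H5COO-) = 0.499 mol.
pKa = −log(5.9 × 10^-5) = 4.229
Henderson–Hasselbalch with mole ratio 0.499/0.13: pH = 4.229 + (+0.584)

pH = 4.81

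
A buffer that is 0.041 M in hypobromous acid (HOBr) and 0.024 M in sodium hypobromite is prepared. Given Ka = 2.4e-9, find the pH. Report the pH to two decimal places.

pH = 8.39

pKa = −log(2.4 × 10^-9) = 8.620
Using pH = pKa + log([base]/[acid]) with [base]/[acid] = 0.024/0.041:
pH = 8.620 + (-0.233) = 8.39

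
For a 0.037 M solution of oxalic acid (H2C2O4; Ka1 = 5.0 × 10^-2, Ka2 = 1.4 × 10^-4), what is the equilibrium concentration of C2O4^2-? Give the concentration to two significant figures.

1.4 × 10^-4 M

First ionization gives [H+] ≈ [HC2O4-] = 2.47 × 10^-2 M.
Second step: Ka2 = [H+][C2O4^2-]/[HC2O4-] ≈ [C2O4^2-] (since [H+] ≈ [HC2O4-]).
So [C2O4^2-] ≈ Ka2.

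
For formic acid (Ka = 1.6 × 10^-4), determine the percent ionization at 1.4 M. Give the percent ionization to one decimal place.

HCOOH ⇌ HCOO- + H+; let x = [H+] at equilibrium.
x ≈ √(Ka·C₀) = √(1.6 × 10^-4 × 1.4) = 1.50 × 10^-2 M
Fraction ionized = 1.50 × 10^-2 / 1.4 = 0.0107 → 1.1%

1.1%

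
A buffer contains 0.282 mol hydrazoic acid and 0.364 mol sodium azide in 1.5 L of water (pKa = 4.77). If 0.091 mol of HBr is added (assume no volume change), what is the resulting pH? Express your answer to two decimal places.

pH = 4.63

After neutralization: n(HN3) = 0.373 mol, n(N3-) = 0.273 mol.
pH = pKa + log([A⁻]/[HA]) = 4.77 + log(0.273/0.373) = 4.77 -0.136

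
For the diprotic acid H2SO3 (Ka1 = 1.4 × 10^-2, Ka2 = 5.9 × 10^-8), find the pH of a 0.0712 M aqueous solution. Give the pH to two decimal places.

pH = 1.60

Ka1 ≫ Ka2, so treat the first dissociation as the only significant source of H+.
Ka1 = x²/(0.0712 − x) = 1.4 × 10^-2
Solving the quadratic: x = (−Ka1 + √(Ka1² + 4·Ka1·C₀))/2 = 2.53 × 10^-2 M
pH = −log(2.53 × 10^-2) = 1.60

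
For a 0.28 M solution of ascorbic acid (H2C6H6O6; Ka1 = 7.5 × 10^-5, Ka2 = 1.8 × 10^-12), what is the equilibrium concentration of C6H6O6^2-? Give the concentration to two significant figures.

1.8 × 10^-12 M

First ionization gives [H+] ≈ [HC6H6O6-] = 4.58 × 10^-3 M.
Second step: Ka2 = [H+][C6H6O6^2-]/[HC6H6O6-] ≈ [C6H6O6^2-] (since [H+] ≈ [HC6H6O6-]).
So [C6H6O6^2-] ≈ Ka2.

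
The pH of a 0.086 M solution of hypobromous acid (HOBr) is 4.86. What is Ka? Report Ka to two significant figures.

[H+] = 10^(-4.86) = 1.38 × 10^-5 M
At equilibrium [HA] = 0.086 − 1.38 × 10^-5 = 8.60 × 10^-2 M
Ka = [H+][A-]/[HA] = (1.38 × 10^-5)² / 8.60 × 10^-2 = 2.2 × 10^-9

Ka = 2.2 × 10^-9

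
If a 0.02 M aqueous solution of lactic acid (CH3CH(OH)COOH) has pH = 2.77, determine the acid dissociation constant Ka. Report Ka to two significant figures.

[H+] = 10^(-2.77) = 1.70 × 10^-3 M
At equilibrium [HA] = 0.02 − 1.70 × 10^-3 = 1.83 × 10^-2 M
Ka = [H+][A-]/[HA] = (1.70 × 10^-3)² / 1.83 × 10^-2 = 1.6 × 10^-4

Ka = 1.6 × 10^-4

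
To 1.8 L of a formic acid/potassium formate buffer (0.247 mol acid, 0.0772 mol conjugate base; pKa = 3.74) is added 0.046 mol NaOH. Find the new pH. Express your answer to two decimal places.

After neutralization: n(HCOOH) = 0.201 mol, n(HCOO-) = 0.123 mol.
pH = pKa + log(n_HCOO-/n_HCOOH) = 3.74 + log(0.123/0.201) = 3.74 + (-0.213)

pH = 3.53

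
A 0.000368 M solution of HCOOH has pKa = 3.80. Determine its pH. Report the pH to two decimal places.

pH = 3.76

HCOOH ⇌ HCOO- + H+
Ka = 10^(−3.80) = 1.58 × 10^-4
From the ICE table, Ka = [H+]²/(0.000368 − [H+]) = 1.58 × 10^-4.
[H+] is not negligible relative to C₀; solve [H+]² + 0.000158·[H+] − 5.81e-08 = 0.
[H+] = (−Ka + √(Ka² + 4·Ka·C₀))/2 = 1.75 × 10^-4 M
pH = −log(1.75 × 10^-4) = 3.76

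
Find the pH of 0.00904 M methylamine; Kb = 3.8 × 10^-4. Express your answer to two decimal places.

pH = 11.22

CH3NH2 + H2O ⇌ CH3NH3+ + OH-
From the ICE table, Kb = [OH-]²/(0.00904 − [OH-]) = 3.8 × 10^-4.
The 5% rule fails; solving [OH-]² + Kb·[OH-] − Kb·C₀ = 0 exactly:
[OH-] = (−Kb + √(Kb² + 4·Kb·C₀))/2 = 1.67 × 10^-3 M
pOH = −log(1.67 × 10^-3) = 2.78; pH = 14.00 − 2.78 = 11.22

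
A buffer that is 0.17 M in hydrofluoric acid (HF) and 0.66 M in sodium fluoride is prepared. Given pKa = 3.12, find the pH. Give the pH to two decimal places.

Henderson–Hasselbalch: pH = pKa + log([F-]/[HF]) = 3.12 + log(0.66/0.17)
pH = 3.12 + (+0.589) = 3.71

pH = 3.71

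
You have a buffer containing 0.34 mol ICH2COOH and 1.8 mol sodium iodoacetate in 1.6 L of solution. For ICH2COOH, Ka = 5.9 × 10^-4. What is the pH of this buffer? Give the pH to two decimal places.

pH = 3.95

pKa = −log(5.9 × 10^-4) = 3.229
pH = pKa + log([A⁻]/[HA]) = 3.229 + log(1.8/0.34)
pH = 3.229 + (+0.724) = 3.95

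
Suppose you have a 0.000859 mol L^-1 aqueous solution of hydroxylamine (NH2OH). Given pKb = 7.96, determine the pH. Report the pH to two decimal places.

NH2OH + H2O ⇌ NH3OH+ + OH-
Kb = 10^(−7.96) = 1.10 × 10^-8
Kb = [OH-]²/(0.000859 − [OH-]) = 1.10 × 10^-8
Assume [OH-] ≪ 0.000859: [OH-] ≈ √(1.10 × 10^-8 × 0.000859) = 3.07 × 10^-6 M
Check: 0.36% ionized — well under 5%, approximation valid.
pOH = −log(3.07 × 10^-6) = 5.51; pH = 14.00 − 5.51 = 8.49

pH = 8.49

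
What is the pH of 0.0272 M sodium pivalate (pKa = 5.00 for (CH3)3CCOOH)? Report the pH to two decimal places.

(CH3)3CCOO- is the conjugate base of the weak acid (CH3)3CCOOH.
Ka = 10^(−5.00) = 1.00 × 10^-5
Kb = Kw/Ka = 1.0×10^-14 / 1.00 × 10^-5 = 1.00 × 10^-9
From the ICE table, Kb = [OH-]²/(0.0272 − [OH-]) = 1.00 × 10^-9.
Assume [OH-] ≪ 0.0272: [OH-] ≈ √(1.00 × 10^-9 × 0.0272) = 5.22 × 10^-6 M
pOH = 5.28, so pH = 14.00 − pOH = 8.72

pH = 8.72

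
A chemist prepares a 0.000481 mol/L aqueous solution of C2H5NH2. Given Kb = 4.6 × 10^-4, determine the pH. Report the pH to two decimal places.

C2H5NH2 + H2O ⇌ C2H5NH3+ + OH-
Kb = [OH-]²/(0.000481 − [OH-]) = 4.6 × 10^-4
[OH-] is not negligible relative to C₀; solve [OH-]² + 0.00046·[OH-] − 2.21e-07 = 0.
[OH-] = (−Kb + √(Kb² + 4·Kb·C₀))/2 = 2.94 × 10^-4 M
pOH = −log(2.94 × 10^-4) = 3.53; pH = 14.00 − 3.53 = 10.47

pH = 10.47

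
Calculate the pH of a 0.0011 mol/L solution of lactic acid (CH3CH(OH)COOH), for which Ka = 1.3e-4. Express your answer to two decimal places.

pH = 3.50

CH3CH(OH)COOH ⇌ CH3CH(OH)COO- + H+
From the ICE table, Ka = x²/(0.0011 − x) = 1.3 × 10^-4.
x is not negligible relative to C₀; solve x² + 0.00013·x − 1.43e-07 = 0.
x = (−Ka + √(Ka² + 4·Ka·C₀))/2 = 3.19 × 10^-4 M
pH = −log[H+] = −log(3.19 × 10^-4) = 3.50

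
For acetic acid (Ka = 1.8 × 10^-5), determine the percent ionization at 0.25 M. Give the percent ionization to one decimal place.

0.8%

CH3COOH ⇌ CH3COO- + H+; let x = [H+] at equilibrium.
x ≈ √(Ka·C₀) = √(1.8 × 10^-5 × 0.25) = 2.12 × 10^-3 M
Fraction ionized = 2.12 × 10^-3 / 0.25 = 0.0085 → 0.8%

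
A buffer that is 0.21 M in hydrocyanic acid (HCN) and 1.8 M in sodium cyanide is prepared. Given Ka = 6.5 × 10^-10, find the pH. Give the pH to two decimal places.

pH = 10.12

pKa = −log(6.5 × 10^-10) = 9.187
Using pH = pKa + log([base]/[acid]) with [base]/[acid] = 1.8/0.21:
pH = 9.187 + (+0.933) = 10.12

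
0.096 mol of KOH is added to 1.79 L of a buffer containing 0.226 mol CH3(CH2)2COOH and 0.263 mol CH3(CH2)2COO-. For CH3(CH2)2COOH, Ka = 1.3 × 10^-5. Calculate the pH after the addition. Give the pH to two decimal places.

pH = 5.33

OH- converts CH3(CH2)2COOH to CH3(CH2)2COO-: CH3(CH2)2COOH → 0.13 mol, CH3(CH2)2COO- → 0.359 mol.
pKa = −log(1.3 × 10^-5) = 4.886
pH = pKa + log([A⁻]/[HA]) = 4.886 + log(0.359/0.13) = 4.886 +0.441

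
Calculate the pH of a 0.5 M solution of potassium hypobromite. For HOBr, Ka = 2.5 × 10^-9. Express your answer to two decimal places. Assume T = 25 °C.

pH = 11.15

OBr- is the conjugate base of the weak acid HOBr.
Kb = Kw/Ka = 1.0×10^-14 / 2.5 × 10^-9 = 4.00 × 10^-6
Let x = [OH-] at equilibrium. Kb = x²/(0.5 − x).
Neglecting x in the denominator: x = √(4.00 × 10^-6 × 0.5) = 1.41 × 10^-3 M
(x/C₀ = 0.28% < 5%, so the approximation holds.)
pOH = 2.85, so pH = 14.00 − pOH = 11.15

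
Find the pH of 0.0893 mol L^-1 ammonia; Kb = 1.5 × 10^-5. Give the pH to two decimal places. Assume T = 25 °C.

NH3 + H2O ⇌ NH4+ + OH-
From the ICE table, Kb = [OH-]²/(0.0893 − [OH-]) = 1.5 × 10^-5.
Assume [OH-] ≪ 0.0893: [OH-] ≈ √(1.5 × 10^-5 × 0.0893) = 1.16 × 10^-3 M
([OH-]/C₀ = 1.3% < 5%, so the approximation holds.)
pOH = 2.94, so pH = 14.00 − pOH = 11.06

pH = 11.06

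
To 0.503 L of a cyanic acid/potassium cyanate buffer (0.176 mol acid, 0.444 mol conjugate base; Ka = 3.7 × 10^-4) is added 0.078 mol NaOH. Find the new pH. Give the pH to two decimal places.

OH- converts HOCN to OCN-: HOCN → 0.098 mol, OCN- → 0.522 mol.
pKa = −log(3.7 × 10^-4) = 3.432
Henderson–Hasselbalch with mole ratio 0.522/0.098: pH = 3.432 + (+0.726)

pH = 4.16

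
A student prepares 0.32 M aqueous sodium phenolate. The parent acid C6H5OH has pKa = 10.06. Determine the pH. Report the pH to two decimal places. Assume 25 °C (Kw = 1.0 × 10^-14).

C6H5O- is the conjugate base of the weak acid C6H5OH.
Ka = 10^(−10.06) = 8.71 × 10^-11
Kb = Kw/Ka = 1.0×10^-14 / 8.71 × 10^-11 = 1.15 × 10^-4
Let x = [OH-] at equilibrium. Kb = x²/(0.32 − x).
Neglecting x in the denominator: x = √(1.15 × 10^-4 × 0.32) = 6.07 × 10^-3 M
pOH = 2.22, so pH = 14.00 − pOH = 11.78

pH = 11.78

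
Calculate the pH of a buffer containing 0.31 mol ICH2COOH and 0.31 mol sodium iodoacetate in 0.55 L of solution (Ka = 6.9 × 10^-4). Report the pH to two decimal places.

pKa = −log(6.9 × 10^-4) = 3.161
pH = pKa + log([A⁻]/[HA]) = 3.161 + log(0.31/0.31)
pH = 3.161 + (+0.000) = 3.16

pH = 3.16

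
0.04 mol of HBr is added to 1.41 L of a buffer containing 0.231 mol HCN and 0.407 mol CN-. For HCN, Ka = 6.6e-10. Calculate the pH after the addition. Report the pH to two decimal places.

Added H+ converts CN- to HCN: HCN → 0.271 mol, CN- → 0.367 mol.
pKa = −log(6.6 × 10^-10) = 9.180
Henderson–Hasselbalch with mole ratio 0.367/0.271: pH = 9.180 + (+0.132)

pH = 9.31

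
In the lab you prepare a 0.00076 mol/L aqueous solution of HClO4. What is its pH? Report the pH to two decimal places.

pH = 3.12

HClO4 is a strong acid and dissociates completely, so [H+] = 0.00076 M.
pH = -log(0.00076) = 3.12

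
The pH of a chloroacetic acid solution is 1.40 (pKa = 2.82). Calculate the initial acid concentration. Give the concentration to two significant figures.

[H+] = 10^(-1.40) = 3.98 × 10^-2 M = x
Ka = 10^(−2.82) = 1.51 × 10^-3
Ka = x²/(C₀ − x) ⇒ C₀ = x + x²/Ka
C₀ = 3.98 × 10^-2 + (3.98 × 10^-2)²/(1.51 × 10^-3) = 1.09 M

C₀ = 1.1 M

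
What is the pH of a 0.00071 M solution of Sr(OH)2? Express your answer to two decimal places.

pH = 11.15

Sr(OH)2 is a strong base (each formula unit releases 2 OH-); [OH-] = 0.00142 M.
pOH = -log(0.00142) = 2.85
pH = 14.00 - 2.85 = 11.15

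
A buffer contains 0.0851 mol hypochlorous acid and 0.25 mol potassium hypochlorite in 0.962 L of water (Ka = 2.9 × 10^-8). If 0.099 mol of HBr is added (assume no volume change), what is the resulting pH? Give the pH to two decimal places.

Added H+ converts OCl- to HOCl: HOCl → 0.184 mol, OCl- → 0.151 mol.
pKa = −log(2.9 × 10^-8) = 7.538
pH = pKa + log([A⁻]/[HA]) = 7.538 + log(0.151/0.184) = 7.538 -0.086

pH = 7.45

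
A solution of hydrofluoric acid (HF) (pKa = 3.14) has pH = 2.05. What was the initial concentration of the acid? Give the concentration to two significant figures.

C₀ = 1.2 × 10^-1 M

[H+] = 10^(-2.05) = 8.91 × 10^-3 M = x
Ka = 10^(−3.14) = 7.24 × 10^-4
Ka = x²/(C₀ − x) ⇒ C₀ = x + x²/Ka
C₀ = 8.91 × 10^-3 + (8.91 × 10^-3)²/(7.24 × 10^-4) = 1.19 × 10^-1 M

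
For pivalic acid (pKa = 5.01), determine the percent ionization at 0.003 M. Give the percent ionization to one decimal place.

5.5%

(CH3)3CCOOH ⇌ (CH3)3CCOO- + H+; let x = [H+] at equilibrium.
Ka = 10^(−5.01) = 9.77 × 10^-6
Ka = x²/(C₀ − x); solving the quadratic gives x = 1.66 × 10^-4 M.
Fraction ionized = 1.66 × 10^-4 / 0.003 = 0.0553 → 5.5%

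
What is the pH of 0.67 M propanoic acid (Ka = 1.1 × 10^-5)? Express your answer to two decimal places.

CH3CH2COOH ⇌ CH3CH2COO- + H+
From the ICE table, Ka = [H+]²/(0.67 − [H+]) = 1.1 × 10^-5.
Neglecting [H+] in the denominator: [H+] = √(1.1 × 10^-5 × 0.67) = 2.71 × 10^-3 M
pH = −log[H+] = −log(2.71 × 10^-3) = 2.57

pH = 2.57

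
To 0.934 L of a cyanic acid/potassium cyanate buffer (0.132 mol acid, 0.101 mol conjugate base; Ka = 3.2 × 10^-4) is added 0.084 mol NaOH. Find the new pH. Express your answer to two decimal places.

After neutralization: n(HOCN) = 0.048 mol, n(OCN-) = 0.185 mol.
pKa = −log(3.2 × 10^-4) = 3.495
Henderson–Hasselbalch with mole ratio 0.185/0.048: pH = 3.495 + (+0.586)

pH = 4.08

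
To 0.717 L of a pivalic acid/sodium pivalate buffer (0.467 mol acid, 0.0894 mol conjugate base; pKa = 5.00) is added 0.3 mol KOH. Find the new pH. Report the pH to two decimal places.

pH = 5.37

After neutralization: n((CH3)3CCOOH) = 0.167 mol, n((CH3)3CCOO-) = 0.389 mol.
pH = pKa + log(n_(CH3)3CCOO-/n_(CH3)3CCOOH) = 5.00 + log(0.389/0.167) = 5.00 + (+0.367)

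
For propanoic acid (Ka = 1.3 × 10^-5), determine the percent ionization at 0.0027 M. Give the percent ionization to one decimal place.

6.7%

CH3CH2COOH ⇌ CH3CH2COO- + H+; let x = [H+] at equilibrium.
Ka = x²/(C₀ − x); solving the quadratic gives x = 1.81 × 10^-4 M.
% ionization = x/C₀ × 100% = 1.81 × 10^-4/0.0027 × 100% = 6.7%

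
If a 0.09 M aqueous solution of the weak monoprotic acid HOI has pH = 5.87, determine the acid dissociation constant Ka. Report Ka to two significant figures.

Ka = 2.0 × 10^-11

[H+] = 10^(-5.87) = 1.35 × 10^-6 M
At equilibrium [HA] = 0.09 − 1.35 × 10^-6 = 9.00 × 10^-2 M
Ka = [H+][A-]/[HA] = (1.35 × 10^-6)² / 9.00 × 10^-2 = 2.0 × 10^-11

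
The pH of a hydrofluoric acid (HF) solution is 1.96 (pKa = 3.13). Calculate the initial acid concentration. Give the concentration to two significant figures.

[H+] = 10^(-1.96) = 1.10 × 10^-2 M = x
Ka = 10^(−3.13) = 7.41 × 10^-4
Ka = x²/(C₀ − x) ⇒ C₀ = x + x²/Ka
C₀ = 1.10 × 10^-2 + (1.10 × 10^-2)²/(7.41 × 10^-4) = 1.74 × 10^-1 M

C₀ = 1.7 × 10^-1 M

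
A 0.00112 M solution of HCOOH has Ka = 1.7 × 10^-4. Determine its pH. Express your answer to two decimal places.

HCOOH ⇌ HCOO- + H+
Let x = [H+] at equilibrium. Ka = x²/(0.00112 − x).
The 5% rule fails; solving x² + Ka·x − Ka·C₀ = 0 exactly:
x = [−0.00017 + √(0.00017² + 7.62e-07)]/2 = 3.60 × 10^-4 M
pH = −log(3.60 × 10^-4) = 3.44

pH = 3.44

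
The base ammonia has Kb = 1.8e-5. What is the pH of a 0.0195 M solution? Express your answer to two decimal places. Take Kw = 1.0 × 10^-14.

pH = 10.77

NH3 + H2O ⇌ NH4+ + OH-
From the ICE table, Kb = x²/(0.0195 − x) = 1.8 × 10^-5.
Neglecting x in the denominator: x = √(1.8 × 10^-5 × 0.0195) = 5.92 × 10^-4 M
Check: 3% ionized — well under 5%, approximation valid.
pOH = −log(5.92 × 10^-4) = 3.23; pH = 14.00 − 3.23 = 10.77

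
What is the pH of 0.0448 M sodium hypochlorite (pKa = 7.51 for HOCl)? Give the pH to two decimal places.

OCl- is the conjugate base of the weak acid HOCl.
Ka = 10^(−7.51) = 3.09 × 10^-8
Kb = Kw/Ka = 1.0×10^-14 / 3.09 × 10^-8 = 3.24 × 10^-7
From the ICE table, Kb = x²/(0.0448 − x) = 3.24 × 10^-7.
Since Kb ≪ C₀, x ≈ √(Kb·C₀) = 1.20 × 10^-4 M.
pOH = −log(1.20 × 10^-4) = 3.92; pH = 14.00 − 3.92 = 10.08

pH = 10.08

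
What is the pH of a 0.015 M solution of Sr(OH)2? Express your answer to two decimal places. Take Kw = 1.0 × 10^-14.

Sr(OH)2 is a strong base (each formula unit releases 2 OH-); [OH-] = 0.03 M.
pOH = -log(0.03) = 1.52
pH = 14.00 - 1.52 = 12.48

pH = 12.48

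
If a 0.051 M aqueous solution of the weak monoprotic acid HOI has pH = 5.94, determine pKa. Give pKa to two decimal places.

pKa = 10.59

[H+] = 10^(-5.94) = 1.15 × 10^-6 M
At equilibrium [HA] = 0.051 − 1.15 × 10^-6 = 5.10 × 10^-2 M
Ka = [H+][A-]/[HA] = (1.15 × 10^-6)² / 5.10 × 10^-2 = 2.59 × 10^-11
pKa = -log(2.59 × 10^-11) = 10.59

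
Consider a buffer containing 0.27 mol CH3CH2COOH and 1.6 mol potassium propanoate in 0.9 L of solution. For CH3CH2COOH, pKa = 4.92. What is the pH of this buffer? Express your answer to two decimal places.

pH = 5.69

Henderson–Hasselbalch: pH = pKa + log([CH3CH2COO-]/[CH3CH2COOH]) = 4.92 + log(1.6/0.27)
pH = 4.92 + (+0.773) = 5.69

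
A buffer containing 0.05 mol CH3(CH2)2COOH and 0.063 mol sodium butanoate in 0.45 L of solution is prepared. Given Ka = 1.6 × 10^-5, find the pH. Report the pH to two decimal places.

pH = 4.90

pKa = −log(1.6 × 10^-5) = 4.796
Henderson–Hasselbalch: pH = pKa + log([CH3(CH2)2COO-]/[CH3(CH2)2COOH]) = 4.796 + log(0.063/0.05)
pH = 4.796 + (+0.100) = 4.90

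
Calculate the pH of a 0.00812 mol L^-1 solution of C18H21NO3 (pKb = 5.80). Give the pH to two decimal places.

C18H21NO3 + H2O ⇌ C18H22NO3+ + OH-
Kb = 10^(−5.80) = 1.58 × 10^-6
Let x = [OH-] at equilibrium. Kb = x²/(0.00812 − x).
Since Kb ≪ C₀, x ≈ √(Kb·C₀) = 1.13 × 10^-4 M.
pOH = 3.95, so pH = 14.00 − pOH = 10.05

pH = 10.05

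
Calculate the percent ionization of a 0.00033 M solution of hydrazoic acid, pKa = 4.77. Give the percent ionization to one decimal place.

20.3%

HN3 ⇌ N3- + H+; let x = [H+] at equilibrium.
Ka = 10^(−4.77) = 1.70 × 10^-5
Ka = x²/(C₀ − x); solving the quadratic gives x = 6.69 × 10^-5 M.
Fraction ionized = 6.69 × 10^-5 / 0.00033 = 0.2027 → 20.3%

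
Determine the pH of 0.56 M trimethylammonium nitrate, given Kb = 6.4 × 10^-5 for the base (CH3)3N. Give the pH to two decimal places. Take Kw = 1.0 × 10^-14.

pH = 5.03

(CH3)3NH+ is the conjugate acid of the weak base (CH3)3N.
Ka = Kw/Kb = 1.0×10^-14 / 6.4 × 10^-5 = 1.56 × 10^-10
Ka = [H+]²/(0.56 − [H+]) = 1.56 × 10^-10
Since Ka ≪ C₀, [H+] ≈ √(Ka·C₀) = 9.35 × 10^-6 M.
pH = −log[H+] = −log(9.35 × 10^-6) = 5.03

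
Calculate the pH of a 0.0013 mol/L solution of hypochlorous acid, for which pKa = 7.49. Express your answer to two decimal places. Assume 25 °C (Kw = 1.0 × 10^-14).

HOCl ⇌ OCl- + H+
Ka = 10^(−7.49) = 3.24 × 10^-8
From the ICE table, Ka = [H+]²/(0.0013 − [H+]) = 3.24 × 10^-8.
Neglecting [H+] in the denominator: [H+] = √(3.24 × 10^-8 × 0.0013) = 6.49 × 10^-6 M
Check: 0.5% ionized — well under 5%, approximation valid.
pH = −log(6.49 × 10^-6) = 5.19

pH = 5.19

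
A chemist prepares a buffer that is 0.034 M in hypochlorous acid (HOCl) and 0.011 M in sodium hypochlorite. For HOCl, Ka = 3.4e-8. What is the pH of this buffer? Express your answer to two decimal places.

pKa = −log(3.4 × 10^-8) = 7.469
Henderson–Hasselbalch: pH = pKa + log([OCl-]/[HOCl]) = 7.469 + log(0.011/0.034)
pH = 7.469 + (-0.490) = 6.98

pH = 6.98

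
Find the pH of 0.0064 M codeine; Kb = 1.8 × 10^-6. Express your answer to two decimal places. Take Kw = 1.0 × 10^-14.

pH = 10.03

C18H21NO3 + H2O ⇌ C18H22NO3+ + OH-
Kb = [OH-]²/(0.0064 − [OH-]) = 1.8 × 10^-6
Since Kb ≪ C₀, [OH-] ≈ √(Kb·C₀) = 1.07 × 10^-4 M.
([OH-]/C₀ = 1.7% < 5%, so the approximation holds.)
pOH = −log(1.07 × 10^-4) = 3.97; pH = 14.00 − 3.97 = 10.03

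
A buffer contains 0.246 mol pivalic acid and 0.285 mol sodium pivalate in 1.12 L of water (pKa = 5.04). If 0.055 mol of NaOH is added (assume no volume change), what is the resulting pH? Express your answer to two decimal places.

pH = 5.29

OH- converts (CH3)3CCOOH to (CH3)3CCOO-: (CH3)3CCOOH → 0.191 mol, (CH3)3CCOO- → 0.34 mol.
Henderson–Hasselbalch with mole ratio 0.34/0.191: pH = 5.04 + (+0.250)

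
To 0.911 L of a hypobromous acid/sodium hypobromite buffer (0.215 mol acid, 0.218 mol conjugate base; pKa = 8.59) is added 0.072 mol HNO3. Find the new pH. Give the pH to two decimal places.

Added H+ converts OBr- to HOBr: HOBr → 0.287 mol, OBr- → 0.146 mol.
Henderson–Hasselbalch with mole ratio 0.146/0.287: pH = 8.59 + (-0.294)

pH = 8.30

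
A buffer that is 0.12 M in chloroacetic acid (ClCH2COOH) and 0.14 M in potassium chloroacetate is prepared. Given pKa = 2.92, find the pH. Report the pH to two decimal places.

Using pH = pKa + log([base]/[acid]) with [base]/[acid] = 0.14/0.12:
pH = 2.92 + (+0.067) = 2.99

pH = 2.99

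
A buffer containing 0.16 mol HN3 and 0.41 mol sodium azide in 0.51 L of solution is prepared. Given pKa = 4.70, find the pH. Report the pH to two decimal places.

Henderson–Hasselbalch: pH = pKa + log([N3-]/[HN3]) = 4.70 + log(0.41/0.16)
pH = 4.70 + (+0.409) = 5.11

pH = 5.11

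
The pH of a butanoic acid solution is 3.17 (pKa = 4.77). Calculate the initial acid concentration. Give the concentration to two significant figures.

[H+] = 10^(-3.17) = 6.76 × 10^-4 M = x
Ka = 10^(−4.77) = 1.70 × 10^-5
Ka = x²/(C₀ − x) ⇒ C₀ = x + x²/Ka
C₀ = 6.76 × 10^-4 + (6.76 × 10^-4)²/(1.70 × 10^-5) = 2.76 × 10^-2 M

C₀ = 2.8 × 10^-2 M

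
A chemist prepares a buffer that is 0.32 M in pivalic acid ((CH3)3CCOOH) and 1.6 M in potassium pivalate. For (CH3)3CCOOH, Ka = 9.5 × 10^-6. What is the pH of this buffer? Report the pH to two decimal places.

pKa = −log(9.5 × 10^-6) = 5.022
Henderson–Hasselbalch: pH = pKa + log([(CH3)3CCOO-]/[(CH3)3CCOOH]) = 5.022 + log(1.6/0.32)
pH = 5.022 + (+0.699) = 5.72

pH = 5.72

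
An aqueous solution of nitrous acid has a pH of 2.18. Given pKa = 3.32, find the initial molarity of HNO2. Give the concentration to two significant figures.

[H+] = 10^(-2.18) = 6.61 × 10^-3 M = x
Ka = 10^(−3.32) = 4.79 × 10^-4
Ka = x²/(C₀ − x) ⇒ C₀ = x + x²/Ka
C₀ = 6.61 × 10^-3 + (6.61 × 10^-3)²/(4.79 × 10^-4) = 9.78 × 10^-2 M

C₀ = 9.8 × 10^-2 M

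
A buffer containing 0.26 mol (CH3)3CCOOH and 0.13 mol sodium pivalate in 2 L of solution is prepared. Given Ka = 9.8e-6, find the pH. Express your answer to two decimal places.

pKa = −log(9.8 × 10^-6) = 5.009
Using pH = pKa + log([base]/[acid]) with [base]/[acid] = 0.13/0.26:
pH = 5.009 + (-0.301) = 4.71

pH = 4.71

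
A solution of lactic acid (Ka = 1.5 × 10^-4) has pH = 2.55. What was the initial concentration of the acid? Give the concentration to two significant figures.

[H+] = 10^(-2.55) = 2.82 × 10^-3 M = x
Ka = x²/(C₀ − x) ⇒ C₀ = x + x²/Ka
C₀ = 2.82 × 10^-3 + (2.82 × 10^-3)²/(1.5 × 10^-4) = 5.58 × 10^-2 M

C₀ = 5.6 × 10^-2 M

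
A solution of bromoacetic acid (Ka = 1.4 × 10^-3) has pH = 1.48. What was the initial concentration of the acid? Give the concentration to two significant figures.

[H+] = 10^(-1.48) = 3.31 × 10^-2 M = x
Ka = x²/(C₀ − x) ⇒ C₀ = x + x²/Ka
C₀ = 3.31 × 10^-2 + (3.31 × 10^-2)²/(1.4 × 10^-3) = 8.16 × 10^-1 M

C₀ = 8.2 × 10^-1 M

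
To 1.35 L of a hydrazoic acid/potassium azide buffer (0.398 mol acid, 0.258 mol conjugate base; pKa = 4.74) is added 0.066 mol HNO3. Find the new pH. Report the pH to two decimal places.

Added H+ converts N3- to HN3: HN3 → 0.464 mol, N3- → 0.192 mol.
pH = pKa + log([A⁻]/[HA]) = 4.74 + log(0.192/0.464) = 4.74 -0.383

pH = 4.36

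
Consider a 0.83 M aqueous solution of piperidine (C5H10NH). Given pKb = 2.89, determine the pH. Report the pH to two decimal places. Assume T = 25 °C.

pH = 12.51

C5H10NH + H2O ⇌ C5H10NH2+ + OH-
Kb = 10^(−2.89) = 1.29 × 10^-3
Kb = x²/(0.83 − x) = 1.29 × 10^-3
Since Kb ≪ C₀, x ≈ √(Kb·C₀) = 3.27 × 10^-2 M.
pOH = −log(3.27 × 10^-2) = 1.49; pH = 14.00 − 1.49 = 12.51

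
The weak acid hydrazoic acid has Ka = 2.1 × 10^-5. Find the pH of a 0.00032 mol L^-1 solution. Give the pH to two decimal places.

HN3 ⇌ N3- + H+
Ka = [H+]²/(0.00032 − [H+]) = 2.1 × 10^-5
Here C₀/Ka ≈ 15.2, so the small-[H+] approximation fails. Use the quadratic:
[H+] = [−2.1e-05 + √(2.1e-05² + 2.69e-08)]/2 = 7.21 × 10^-5 M
pH = −log[H+] = −log(7.21 × 10^-5) = 4.14

pH = 4.14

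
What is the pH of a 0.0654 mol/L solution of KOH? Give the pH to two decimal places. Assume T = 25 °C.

pH = 12.82

KOH is a strong base; [OH-] = 0.0654 M.
pOH = -log(0.0654) = 1.18
pH = 14.00 - 1.18 = 12.82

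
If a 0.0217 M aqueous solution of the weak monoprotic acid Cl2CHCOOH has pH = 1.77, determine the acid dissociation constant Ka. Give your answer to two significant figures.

[H+] = 10^(-1.77) = 1.70 × 10^-2 M
At equilibrium [HA] = 0.0217 − 1.70 × 10^-2 = 4.70 × 10^-3 M
Ka = [H+][A-]/[HA] = (1.70 × 10^-2)² / 4.70 × 10^-3 = 6.1 × 10^-2

Ka = 6.1 × 10^-2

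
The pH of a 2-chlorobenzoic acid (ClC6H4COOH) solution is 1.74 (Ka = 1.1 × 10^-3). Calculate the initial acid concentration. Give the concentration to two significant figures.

C₀ = 3.2 × 10^-1 M

[H+] = 10^(-1.74) = 1.82 × 10^-2 M = x
Ka = x²/(C₀ − x) ⇒ C₀ = x + x²/Ka
C₀ = 1.82 × 10^-2 + (1.82 × 10^-2)²/(1.1 × 10^-3) = 3.19 × 10^-1 M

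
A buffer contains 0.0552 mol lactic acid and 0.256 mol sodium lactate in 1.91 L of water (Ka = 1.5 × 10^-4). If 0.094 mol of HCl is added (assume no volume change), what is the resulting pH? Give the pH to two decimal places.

pH = 3.86

Added H+ converts CH3CH(OH)COO- to CH3CH(OH)COOH: CH3CH(OH)COOH → 0.149 mol, CH3CH(OH)COO- → 0.162 mol.
pKa = −log(1.5 × 10^-4) = 3.824
pH = pKa + log(n_CH3CH(OH)COO-/n_CH3CH(OH)COOH) = 3.824 + log(0.162/0.149) = 3.824 + (+0.036)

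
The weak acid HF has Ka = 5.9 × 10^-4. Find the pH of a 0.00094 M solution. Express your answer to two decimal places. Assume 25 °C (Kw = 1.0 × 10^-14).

pH = 3.30

HF ⇌ F- + H+
From the ICE table, Ka = [H+]²/(0.00094 − [H+]) = 5.9 × 10^-4.
The 5% rule fails; solving [H+]² + Ka·[H+] − Ka·C₀ = 0 exactly:
[H+] = [−0.00059 + √(0.00059² + 2.22e-06)]/2 = 5.06 × 10^-4 M
pH = −log(5.06 × 10^-4) = 3.30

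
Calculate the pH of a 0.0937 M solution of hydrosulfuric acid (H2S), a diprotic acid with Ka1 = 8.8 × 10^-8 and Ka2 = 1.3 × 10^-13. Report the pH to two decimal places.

Since Ka1 ≫ Ka2, the first ionization dominates [H+].
Ka1 = x²/(0.0937 − x) = 8.8 × 10^-8
x ≈ √(8.8 × 10^-8 × 0.0937) = 9.08 × 10^-5 M
pH = −log(9.08 × 10^-5) = 4.04

pH = 4.04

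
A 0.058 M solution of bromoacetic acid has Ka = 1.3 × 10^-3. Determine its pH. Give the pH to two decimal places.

pH = 2.09

BrCH2COOH ⇌ BrCH2COO- + H+
From the ICE table, Ka = [H+]²/(0.058 − [H+]) = 1.3 × 10^-3.
[H+] is not negligible relative to C₀; solve [H+]² + 0.0013·[H+] − 7.54e-05 = 0.
[H+] = [−0.0013 + √(0.0013² + 0.000302)]/2 = 8.06 × 10^-3 M
pH = −log(8.06 × 10^-3) = 2.09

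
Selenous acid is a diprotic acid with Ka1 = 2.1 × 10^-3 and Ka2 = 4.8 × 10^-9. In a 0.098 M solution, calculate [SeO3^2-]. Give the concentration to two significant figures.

4.8 × 10^-9 M

First ionization gives [H+] ≈ [HSeO3-] = 1.33 × 10^-2 M.
Second step: Ka2 = [H+][SeO3^2-]/[HSeO3-] ≈ [SeO3^2-] (since [H+] ≈ [HSeO3-]).
So [SeO3^2-] ≈ Ka2.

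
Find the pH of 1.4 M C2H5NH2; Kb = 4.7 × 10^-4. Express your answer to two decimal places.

pH = 12.41

C2H5NH2 + H2O ⇌ C2H5NH3+ + OH-
Kb = [OH-]²/(1.4 − [OH-]) = 4.7 × 10^-4
Neglecting [OH-] in the denominator: [OH-] = √(4.7 × 10^-4 × 1.4) = 2.57 × 10^-2 M
pOH = 1.59, so pH = 14.00 − pOH = 12.41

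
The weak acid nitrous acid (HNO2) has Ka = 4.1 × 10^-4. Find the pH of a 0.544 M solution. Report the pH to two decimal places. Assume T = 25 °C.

pH = 1.83

HNO2 ⇌ NO2- + H+
Ka = [H+]²/(0.544 − [H+]) = 4.1 × 10^-4
Neglecting [H+] in the denominator: [H+] = √(4.1 × 10^-4 × 0.544) = 1.49 × 10^-2 M
Check: 2.7% ionized — well under 5%, approximation valid.
pH = −log[H+] = −log(1.49 × 10^-2) = 1.83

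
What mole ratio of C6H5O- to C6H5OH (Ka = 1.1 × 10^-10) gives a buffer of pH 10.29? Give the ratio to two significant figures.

pKa = -log(1.1 × 10^-10) = 9.959
pH = pKa + log(r) ⇒ log(r) = 10.29 − 9.959 = +0.331
r = [C6H5O-]/[C6H5OH] = 10^(+0.331) = 2.14

ratio = 2.1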